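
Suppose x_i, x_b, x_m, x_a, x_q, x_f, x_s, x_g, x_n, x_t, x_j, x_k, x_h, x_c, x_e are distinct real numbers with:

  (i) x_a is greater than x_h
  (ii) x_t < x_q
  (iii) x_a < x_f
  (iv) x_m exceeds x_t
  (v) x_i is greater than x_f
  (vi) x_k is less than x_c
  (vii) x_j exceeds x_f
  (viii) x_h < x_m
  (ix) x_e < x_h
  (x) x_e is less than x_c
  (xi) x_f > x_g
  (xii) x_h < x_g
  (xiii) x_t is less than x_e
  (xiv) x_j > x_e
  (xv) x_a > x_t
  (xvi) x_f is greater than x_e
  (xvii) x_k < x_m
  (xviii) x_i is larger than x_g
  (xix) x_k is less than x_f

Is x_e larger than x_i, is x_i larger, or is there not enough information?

x_i

x_e < x_h and x_h < x_g give x_e < x_g.
Then x_g < x_f extends the chain to x_f.
Then x_f < x_i extends the chain to x_i.
So x_i is larger.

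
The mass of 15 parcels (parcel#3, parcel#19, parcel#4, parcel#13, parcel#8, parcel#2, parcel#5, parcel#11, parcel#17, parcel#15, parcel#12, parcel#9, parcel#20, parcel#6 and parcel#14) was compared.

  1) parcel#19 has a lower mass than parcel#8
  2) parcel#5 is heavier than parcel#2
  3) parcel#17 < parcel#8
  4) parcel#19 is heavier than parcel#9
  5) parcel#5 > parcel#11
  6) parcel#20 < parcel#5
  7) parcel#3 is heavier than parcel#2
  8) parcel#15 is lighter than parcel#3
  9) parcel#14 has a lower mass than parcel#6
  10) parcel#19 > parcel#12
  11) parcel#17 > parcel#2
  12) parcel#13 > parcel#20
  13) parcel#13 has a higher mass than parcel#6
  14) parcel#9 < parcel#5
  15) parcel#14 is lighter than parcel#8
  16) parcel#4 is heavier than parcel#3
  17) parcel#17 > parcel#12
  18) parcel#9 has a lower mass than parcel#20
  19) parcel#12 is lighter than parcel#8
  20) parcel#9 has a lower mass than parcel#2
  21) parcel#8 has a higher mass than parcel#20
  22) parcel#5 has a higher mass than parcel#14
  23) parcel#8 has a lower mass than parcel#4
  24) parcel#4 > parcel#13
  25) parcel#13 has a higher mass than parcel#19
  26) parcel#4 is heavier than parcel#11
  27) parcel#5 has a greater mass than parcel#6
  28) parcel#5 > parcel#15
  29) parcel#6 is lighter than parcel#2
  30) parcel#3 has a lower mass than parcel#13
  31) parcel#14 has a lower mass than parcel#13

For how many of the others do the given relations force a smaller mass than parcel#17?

5

From parcel#17 the given relations immediately reach parcel#12, parcel#2.
From those, parcel#9, parcel#6 — 4 in total.
From those, parcel#14 — 5 in total.
Nothing else is reachable below parcel#17; 5 in all.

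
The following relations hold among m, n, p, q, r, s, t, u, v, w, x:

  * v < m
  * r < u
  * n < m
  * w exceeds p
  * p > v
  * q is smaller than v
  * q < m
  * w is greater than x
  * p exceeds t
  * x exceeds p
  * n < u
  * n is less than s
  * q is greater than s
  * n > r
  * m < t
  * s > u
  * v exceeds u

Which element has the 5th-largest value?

m

Piecing the relations together gives one ordering: r < n < u < s < q < v < m < t < p < x < w.
Counting 5 from the largest end gives m.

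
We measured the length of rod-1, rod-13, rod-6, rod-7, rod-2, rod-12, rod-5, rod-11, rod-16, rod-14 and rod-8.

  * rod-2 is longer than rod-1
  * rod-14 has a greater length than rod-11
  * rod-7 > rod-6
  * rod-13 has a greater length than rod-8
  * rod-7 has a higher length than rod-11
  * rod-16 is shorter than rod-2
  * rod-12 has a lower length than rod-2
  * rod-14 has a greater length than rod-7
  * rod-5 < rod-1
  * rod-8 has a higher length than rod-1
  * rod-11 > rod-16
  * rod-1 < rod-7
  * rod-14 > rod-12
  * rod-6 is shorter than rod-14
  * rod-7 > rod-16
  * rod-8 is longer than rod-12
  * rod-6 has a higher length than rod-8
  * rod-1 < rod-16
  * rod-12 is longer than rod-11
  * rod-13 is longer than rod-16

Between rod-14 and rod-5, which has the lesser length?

rod-5

Link the given pairs in sequence: rod-5 < rod-1; rod-1 < rod-16; rod-16 < rod-11; rod-11 < rod-12; rod-12 < rod-8; rod-8 < rod-6; rod-6 < rod-14.
Together: rod-5 < rod-1 < rod-16 < rod-11 < rod-12 < rod-8 < rod-6 < rod-14.
So rod-5 < rod-14; rod-5 is the shorter of the two.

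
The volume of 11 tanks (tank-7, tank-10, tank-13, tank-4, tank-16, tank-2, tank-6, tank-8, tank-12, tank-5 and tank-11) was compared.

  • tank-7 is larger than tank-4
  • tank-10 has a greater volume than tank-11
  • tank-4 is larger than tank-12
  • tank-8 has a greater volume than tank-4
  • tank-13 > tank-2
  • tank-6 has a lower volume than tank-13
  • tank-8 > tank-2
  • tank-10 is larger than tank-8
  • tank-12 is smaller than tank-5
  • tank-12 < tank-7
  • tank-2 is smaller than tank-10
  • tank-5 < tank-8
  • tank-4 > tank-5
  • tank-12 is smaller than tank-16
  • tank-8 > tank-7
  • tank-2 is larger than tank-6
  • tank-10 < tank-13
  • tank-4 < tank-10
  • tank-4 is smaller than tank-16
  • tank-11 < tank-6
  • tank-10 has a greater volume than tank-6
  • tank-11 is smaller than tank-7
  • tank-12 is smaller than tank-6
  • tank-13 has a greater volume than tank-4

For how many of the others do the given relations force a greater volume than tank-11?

The elements the relations force above tank-11 are tank-6, tank-2, tank-7, tank-8, tank-10, tank-13 — no chain reaches any other.
That is 6.

6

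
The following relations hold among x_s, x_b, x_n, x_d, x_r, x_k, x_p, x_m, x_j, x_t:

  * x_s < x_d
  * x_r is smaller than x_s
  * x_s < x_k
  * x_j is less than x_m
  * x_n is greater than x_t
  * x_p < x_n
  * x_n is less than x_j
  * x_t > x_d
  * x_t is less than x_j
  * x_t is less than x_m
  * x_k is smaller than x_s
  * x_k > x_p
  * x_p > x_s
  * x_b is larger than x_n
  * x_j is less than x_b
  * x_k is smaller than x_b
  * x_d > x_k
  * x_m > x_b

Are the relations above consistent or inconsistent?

We have x_k < x_s stated directly, yet also x_s < x_p < x_k by chaining the others — so x_s < x_k. Contradiction.

inconsistent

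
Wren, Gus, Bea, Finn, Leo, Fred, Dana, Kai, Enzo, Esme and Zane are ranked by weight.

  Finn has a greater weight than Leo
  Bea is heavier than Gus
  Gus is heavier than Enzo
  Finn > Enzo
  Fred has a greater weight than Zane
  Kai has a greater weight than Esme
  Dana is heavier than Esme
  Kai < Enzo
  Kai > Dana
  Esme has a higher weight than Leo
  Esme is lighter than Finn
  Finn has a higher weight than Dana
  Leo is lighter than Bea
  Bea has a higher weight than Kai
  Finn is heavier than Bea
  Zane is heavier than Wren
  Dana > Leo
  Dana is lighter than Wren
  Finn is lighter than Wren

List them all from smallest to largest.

The consecutive links are each given: Leo < Esme; Esme < Dana; Dana < Kai; Kai < Enzo; Enzo < Gus; Gus < Bea; Bea < Finn; Finn < Wren; Wren < Zane; Zane < Fred.

Leo < Esme < Dana < Kai < Enzo < Gus < Bea < Finn < Wren < Zane < Fred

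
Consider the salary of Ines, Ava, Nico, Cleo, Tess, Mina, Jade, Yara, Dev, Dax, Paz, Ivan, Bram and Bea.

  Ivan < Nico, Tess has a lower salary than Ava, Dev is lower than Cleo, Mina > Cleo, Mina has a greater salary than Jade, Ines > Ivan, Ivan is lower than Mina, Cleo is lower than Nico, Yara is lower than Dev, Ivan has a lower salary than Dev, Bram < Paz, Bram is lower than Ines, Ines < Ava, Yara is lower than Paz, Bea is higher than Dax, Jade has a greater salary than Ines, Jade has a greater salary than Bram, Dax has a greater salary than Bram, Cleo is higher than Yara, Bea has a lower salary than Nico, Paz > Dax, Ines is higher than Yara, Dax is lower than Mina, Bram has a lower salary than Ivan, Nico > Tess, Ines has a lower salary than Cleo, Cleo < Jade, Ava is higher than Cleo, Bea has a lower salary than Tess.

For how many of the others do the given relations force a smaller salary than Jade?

6

From Jade the given relations immediately reach Bram, Ines, Cleo.
From those, Ivan, Yara, Dev — 6 in total.
Nothing else is reachable below Jade; 6 in all.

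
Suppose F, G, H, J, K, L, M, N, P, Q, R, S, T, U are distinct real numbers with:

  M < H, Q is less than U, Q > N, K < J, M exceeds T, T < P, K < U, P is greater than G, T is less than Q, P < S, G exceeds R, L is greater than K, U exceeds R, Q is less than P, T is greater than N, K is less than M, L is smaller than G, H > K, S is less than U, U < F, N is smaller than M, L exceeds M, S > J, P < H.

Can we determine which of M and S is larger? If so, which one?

S

The relevant relations are M < L; L < G; G < P; P < S.
Together: M < L < G < P < S.
So S is larger.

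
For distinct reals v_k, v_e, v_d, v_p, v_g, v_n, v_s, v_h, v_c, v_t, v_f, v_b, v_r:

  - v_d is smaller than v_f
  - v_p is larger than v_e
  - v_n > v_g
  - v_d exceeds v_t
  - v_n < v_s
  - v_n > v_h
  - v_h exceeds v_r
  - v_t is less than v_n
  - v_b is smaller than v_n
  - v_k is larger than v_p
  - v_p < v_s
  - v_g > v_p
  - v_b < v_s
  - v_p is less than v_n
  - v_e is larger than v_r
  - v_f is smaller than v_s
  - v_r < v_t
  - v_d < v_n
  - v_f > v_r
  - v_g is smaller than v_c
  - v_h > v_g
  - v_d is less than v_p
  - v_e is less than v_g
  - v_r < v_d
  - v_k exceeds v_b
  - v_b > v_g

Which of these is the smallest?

v_r

v_t is not least since v_r < v_t; v_e is not least since v_r < v_e; v_d is not least since v_t < v_d; v_p is not least since v_d < v_p; v_g is not least since v_e < v_g; v_h is not least since v_g < v_h; v_f is not least since v_d < v_f; v_b is not least since v_g < v_b; v_k is not least since v_p < v_k; v_c is not least since v_g < v_c; v_n is not least since v_h < v_n; v_s is not least since v_p < v_s.
Only v_r has nothing below it, so v_r is the smallest.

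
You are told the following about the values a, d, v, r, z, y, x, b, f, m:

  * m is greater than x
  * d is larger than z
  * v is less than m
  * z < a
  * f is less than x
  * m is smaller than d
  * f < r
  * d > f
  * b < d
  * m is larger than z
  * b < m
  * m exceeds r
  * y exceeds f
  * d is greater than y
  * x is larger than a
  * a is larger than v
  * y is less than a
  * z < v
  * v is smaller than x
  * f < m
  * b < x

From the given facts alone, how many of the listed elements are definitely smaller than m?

Directly below m: f, b, z, v, r, x.
One step further: a (7 so far).
One step further: y (8 so far).
Nothing else is reachable below m; 8 in all.

8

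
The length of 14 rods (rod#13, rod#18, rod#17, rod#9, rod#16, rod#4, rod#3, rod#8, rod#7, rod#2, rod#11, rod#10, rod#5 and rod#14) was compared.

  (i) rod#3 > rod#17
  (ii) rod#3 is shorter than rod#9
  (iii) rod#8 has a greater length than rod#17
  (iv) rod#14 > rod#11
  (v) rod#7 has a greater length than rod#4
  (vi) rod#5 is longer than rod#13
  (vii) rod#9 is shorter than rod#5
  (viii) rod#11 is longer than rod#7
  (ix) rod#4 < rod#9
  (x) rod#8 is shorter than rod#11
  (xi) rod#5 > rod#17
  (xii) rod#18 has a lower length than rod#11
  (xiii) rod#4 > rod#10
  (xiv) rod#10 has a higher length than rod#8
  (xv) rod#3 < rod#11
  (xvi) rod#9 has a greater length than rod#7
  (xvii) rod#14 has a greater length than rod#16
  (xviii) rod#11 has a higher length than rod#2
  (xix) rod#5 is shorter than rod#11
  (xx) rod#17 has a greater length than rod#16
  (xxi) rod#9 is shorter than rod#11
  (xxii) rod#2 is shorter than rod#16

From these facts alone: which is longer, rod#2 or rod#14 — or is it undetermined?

rod#14

rod#2 < rod#16 and rod#16 < rod#17 give rod#2 < rod#17.
Then rod#17 < rod#8 extends the chain to rod#8.
With rod#8 < rod#10: rod#2 < rod#16 < rod#17 < rod#8 < rod#10.
Then rod#10 < rod#4 extends the chain to rod#4.
Then rod#4 < rod#7 extends the chain to rod#7.
Then rod#7 < rod#9 extends the chain to rod#9.
With rod#9 < rod#5: rod#2 < rod#16 < rod#17 < rod#8 < rod#10 < rod#4 < rod#7 < rod#9 < rod#5.
Then rod#5 < rod#11 extends the chain to rod#11.
Then rod#11 < rod#14 extends the chain to rod#14.
So rod#14 is longer.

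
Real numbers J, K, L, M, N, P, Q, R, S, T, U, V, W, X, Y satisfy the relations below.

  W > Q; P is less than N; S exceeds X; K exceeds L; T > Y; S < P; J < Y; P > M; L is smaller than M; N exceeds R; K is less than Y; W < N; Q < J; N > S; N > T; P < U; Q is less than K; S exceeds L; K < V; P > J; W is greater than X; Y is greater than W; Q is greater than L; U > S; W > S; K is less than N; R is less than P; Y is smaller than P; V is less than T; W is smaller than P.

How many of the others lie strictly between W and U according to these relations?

The relations place W below U. An element lies strictly between them when it is forced above W and also forced below U.
Above W: {Y, T, P, N}. Below U: {L, R, X, Q, K, S, J, M, Y, P}.
Intersection: {Y, P} — 2.

2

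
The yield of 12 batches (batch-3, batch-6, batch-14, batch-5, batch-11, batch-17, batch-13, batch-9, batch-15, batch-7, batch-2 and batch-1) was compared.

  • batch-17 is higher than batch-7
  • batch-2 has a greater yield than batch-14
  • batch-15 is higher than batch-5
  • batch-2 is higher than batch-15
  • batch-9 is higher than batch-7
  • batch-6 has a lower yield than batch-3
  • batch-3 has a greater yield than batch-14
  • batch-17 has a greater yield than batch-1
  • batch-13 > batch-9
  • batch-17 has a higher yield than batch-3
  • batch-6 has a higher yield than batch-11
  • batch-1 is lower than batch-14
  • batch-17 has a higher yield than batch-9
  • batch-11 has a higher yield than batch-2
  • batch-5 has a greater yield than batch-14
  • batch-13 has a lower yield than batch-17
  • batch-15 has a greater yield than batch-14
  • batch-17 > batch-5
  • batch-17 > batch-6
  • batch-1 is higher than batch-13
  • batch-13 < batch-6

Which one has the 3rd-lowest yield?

batch-13

Piecing the relations together gives one ordering: batch-7 < batch-9 < batch-13 < batch-1 < batch-14 < batch-5 < batch-15 < batch-2 < batch-11 < batch-6 < batch-3 < batch-17.
Counting 3 from the smallest end gives batch-13.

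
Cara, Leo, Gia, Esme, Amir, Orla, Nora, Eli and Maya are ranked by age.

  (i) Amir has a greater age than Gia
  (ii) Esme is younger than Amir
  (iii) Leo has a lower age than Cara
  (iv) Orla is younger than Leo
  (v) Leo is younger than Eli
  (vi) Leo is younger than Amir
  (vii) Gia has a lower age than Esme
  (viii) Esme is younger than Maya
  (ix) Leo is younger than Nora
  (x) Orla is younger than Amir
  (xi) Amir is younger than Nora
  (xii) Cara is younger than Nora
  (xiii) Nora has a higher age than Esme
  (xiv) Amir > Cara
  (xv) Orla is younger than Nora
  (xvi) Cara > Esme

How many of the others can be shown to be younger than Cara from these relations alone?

The elements the relations force below Cara are Gia, Orla, Leo, Esme — no chain reaches any other.
That is 4.

4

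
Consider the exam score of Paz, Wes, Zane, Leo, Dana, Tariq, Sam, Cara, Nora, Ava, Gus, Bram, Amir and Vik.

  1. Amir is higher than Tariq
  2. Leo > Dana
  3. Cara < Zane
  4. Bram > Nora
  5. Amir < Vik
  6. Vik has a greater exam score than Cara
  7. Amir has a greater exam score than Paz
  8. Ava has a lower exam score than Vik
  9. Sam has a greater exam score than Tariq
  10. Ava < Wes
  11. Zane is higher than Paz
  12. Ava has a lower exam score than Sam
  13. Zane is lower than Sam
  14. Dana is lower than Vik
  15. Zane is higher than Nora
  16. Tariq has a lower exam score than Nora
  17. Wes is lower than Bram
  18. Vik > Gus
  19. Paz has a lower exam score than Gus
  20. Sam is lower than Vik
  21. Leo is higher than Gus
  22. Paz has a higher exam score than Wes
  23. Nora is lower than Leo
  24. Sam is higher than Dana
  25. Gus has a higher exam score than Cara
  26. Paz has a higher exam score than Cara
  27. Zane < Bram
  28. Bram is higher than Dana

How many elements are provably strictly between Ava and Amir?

Chaining upward from Ava reaches: Wes, Paz, Gus, Zane, Bram, Sam, Vik, Leo.
Chaining downward from Amir reaches: Wes, Tariq, Cara, Paz.
Strictly between Ava and Amir are those in both lists: Wes, Paz — 2 elements.

2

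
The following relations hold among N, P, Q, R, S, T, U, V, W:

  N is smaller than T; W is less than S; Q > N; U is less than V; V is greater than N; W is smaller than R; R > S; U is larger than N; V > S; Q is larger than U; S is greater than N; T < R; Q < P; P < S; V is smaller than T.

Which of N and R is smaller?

N

N < Q < P < S < V < T < R, by transitivity through Q, P, S, V, T.
So N < R; N is the smaller of the two.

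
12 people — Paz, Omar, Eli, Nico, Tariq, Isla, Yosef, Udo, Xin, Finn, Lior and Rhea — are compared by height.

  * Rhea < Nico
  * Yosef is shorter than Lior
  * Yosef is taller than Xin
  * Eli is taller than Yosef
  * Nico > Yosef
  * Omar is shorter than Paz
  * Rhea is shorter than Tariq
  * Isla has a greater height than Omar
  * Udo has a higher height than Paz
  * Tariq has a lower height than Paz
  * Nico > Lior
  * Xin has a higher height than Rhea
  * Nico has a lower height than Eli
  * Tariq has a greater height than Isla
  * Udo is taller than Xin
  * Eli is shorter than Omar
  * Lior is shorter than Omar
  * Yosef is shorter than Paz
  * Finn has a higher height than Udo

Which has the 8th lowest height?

Chaining the given pairs: Rhea < Xin < Yosef < Lior < Nico < Eli < Omar < Isla < Tariq < Paz < Udo < Finn.
Counting 8 from the smallest end gives Isla.

Isla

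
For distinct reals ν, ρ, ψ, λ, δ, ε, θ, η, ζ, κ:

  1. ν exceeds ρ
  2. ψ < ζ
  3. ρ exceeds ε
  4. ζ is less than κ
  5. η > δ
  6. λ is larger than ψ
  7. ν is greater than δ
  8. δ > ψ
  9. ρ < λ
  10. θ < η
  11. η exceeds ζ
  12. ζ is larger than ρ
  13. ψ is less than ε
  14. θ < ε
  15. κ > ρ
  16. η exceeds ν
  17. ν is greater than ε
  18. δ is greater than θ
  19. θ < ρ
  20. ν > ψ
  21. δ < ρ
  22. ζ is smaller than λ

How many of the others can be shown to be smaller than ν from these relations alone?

The elements the relations force below ν are θ, ψ, δ, ε, ρ — no chain reaches any other.
That is 5.

5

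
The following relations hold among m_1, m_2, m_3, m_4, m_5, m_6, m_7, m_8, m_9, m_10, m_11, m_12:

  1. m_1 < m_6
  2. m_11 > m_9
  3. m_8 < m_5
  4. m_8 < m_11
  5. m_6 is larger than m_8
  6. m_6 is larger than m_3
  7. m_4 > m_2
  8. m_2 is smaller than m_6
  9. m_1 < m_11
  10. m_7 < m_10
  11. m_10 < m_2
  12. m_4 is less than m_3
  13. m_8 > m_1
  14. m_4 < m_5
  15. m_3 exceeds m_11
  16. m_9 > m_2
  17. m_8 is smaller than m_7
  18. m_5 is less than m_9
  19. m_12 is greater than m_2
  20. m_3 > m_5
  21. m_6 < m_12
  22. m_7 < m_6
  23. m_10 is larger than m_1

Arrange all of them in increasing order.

Nothing is placed below m_1, so it is least; from there m_1 < m_8; m_8 < m_7; m_7 < m_10; m_10 < m_2; m_2 < m_4; m_4 < m_5; m_5 < m_9; m_9 < m_11; m_11 < m_3; m_3 < m_6; m_6 < m_12, each given directly.

m_1 < m_8 < m_7 < m_10 < m_2 < m_4 < m_5 < m_9 < m_11 < m_3 < m_6 < m_12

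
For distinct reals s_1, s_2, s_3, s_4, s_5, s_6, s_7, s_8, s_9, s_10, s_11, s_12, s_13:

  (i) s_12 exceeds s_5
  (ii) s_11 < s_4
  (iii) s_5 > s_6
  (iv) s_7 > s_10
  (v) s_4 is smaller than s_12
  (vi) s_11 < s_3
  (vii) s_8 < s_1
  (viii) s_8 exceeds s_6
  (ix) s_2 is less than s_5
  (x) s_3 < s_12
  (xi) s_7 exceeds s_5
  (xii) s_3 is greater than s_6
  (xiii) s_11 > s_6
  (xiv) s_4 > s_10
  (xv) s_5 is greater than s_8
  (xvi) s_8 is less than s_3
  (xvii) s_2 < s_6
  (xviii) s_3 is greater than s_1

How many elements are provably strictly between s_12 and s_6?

6

The relations place s_6 below s_12. An element lies strictly between them when it is forced above s_6 and also forced below s_12.
Above s_6: {s_8, s_1, s_5, s_11, s_3, s_4, s_7}. Below s_12: {s_2, s_10, s_8, s_1, s_5, s_11, s_3, s_4}.
Intersection: {s_8, s_1, s_5, s_11, s_3, s_4} — 6.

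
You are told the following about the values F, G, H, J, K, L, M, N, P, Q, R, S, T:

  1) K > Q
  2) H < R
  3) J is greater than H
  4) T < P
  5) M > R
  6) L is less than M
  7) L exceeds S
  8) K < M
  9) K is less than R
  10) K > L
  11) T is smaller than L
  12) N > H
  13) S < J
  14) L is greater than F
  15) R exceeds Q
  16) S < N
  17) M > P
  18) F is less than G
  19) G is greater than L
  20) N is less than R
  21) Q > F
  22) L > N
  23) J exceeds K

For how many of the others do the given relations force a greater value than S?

The elements the relations force above S are N, L, K, G, R, J, M — no chain reaches any other.
That is 7.

7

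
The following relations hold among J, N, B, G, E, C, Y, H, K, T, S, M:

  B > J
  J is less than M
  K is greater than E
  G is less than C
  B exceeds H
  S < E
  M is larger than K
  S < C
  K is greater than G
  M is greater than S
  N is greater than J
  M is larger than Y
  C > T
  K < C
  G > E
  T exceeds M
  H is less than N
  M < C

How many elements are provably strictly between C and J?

2

The relations place J below C. An element lies strictly between them when it is forced above J and also forced below C.
Above J: {N, M, T, B}. Below C: {S, Y, E, G, K, M, T}.
Intersection: {M, T} — 2.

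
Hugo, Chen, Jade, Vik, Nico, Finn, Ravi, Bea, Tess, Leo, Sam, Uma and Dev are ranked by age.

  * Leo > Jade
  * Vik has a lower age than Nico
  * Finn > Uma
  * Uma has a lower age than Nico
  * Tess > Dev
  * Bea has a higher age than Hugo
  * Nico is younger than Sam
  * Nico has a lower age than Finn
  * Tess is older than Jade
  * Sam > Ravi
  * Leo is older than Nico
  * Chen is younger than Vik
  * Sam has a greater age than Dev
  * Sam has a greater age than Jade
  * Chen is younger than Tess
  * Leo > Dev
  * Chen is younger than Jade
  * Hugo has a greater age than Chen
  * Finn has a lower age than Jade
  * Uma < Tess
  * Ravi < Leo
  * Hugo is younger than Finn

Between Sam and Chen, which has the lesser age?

Chen

Chen < Vik and Vik < Nico give Chen < Nico.
With Nico < Finn: Chen < Vik < Nico < Finn.
With Finn < Jade: Chen < Vik < Nico < Finn < Jade.
Then Jade < Sam extends the chain to Sam.
So Chen < Sam; Chen is the younger of the two.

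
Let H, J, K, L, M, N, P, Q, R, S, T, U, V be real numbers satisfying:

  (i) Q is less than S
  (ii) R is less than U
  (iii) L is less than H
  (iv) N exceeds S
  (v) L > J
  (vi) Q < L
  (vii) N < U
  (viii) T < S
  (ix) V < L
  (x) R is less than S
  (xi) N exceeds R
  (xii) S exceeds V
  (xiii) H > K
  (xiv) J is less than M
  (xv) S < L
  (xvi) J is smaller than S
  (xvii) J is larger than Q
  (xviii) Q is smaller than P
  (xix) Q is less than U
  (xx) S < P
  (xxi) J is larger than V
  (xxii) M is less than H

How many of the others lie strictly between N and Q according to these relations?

The relations place Q below N. An element lies strictly between them when it is forced above Q and also forced below N.
Above Q: {J, S, P, L, M, H, U}. Below N: {R, V, T, J, S}.
Intersection: {J, S} — 2.

2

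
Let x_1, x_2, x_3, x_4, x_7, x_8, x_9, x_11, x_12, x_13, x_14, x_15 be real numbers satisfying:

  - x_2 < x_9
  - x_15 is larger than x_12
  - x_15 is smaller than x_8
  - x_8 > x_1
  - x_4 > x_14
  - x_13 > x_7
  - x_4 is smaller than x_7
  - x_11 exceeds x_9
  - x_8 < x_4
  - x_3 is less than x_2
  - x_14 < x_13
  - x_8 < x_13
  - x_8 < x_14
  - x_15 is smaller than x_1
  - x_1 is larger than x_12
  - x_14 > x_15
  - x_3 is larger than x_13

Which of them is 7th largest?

x_4

The consecutive relations fix a unique order: x_12 < x_15 < x_1 < x_8 < x_14 < x_4 < x_7 < x_13 < x_3 < x_2 < x_9 < x_11.
The 7th largest is x_4.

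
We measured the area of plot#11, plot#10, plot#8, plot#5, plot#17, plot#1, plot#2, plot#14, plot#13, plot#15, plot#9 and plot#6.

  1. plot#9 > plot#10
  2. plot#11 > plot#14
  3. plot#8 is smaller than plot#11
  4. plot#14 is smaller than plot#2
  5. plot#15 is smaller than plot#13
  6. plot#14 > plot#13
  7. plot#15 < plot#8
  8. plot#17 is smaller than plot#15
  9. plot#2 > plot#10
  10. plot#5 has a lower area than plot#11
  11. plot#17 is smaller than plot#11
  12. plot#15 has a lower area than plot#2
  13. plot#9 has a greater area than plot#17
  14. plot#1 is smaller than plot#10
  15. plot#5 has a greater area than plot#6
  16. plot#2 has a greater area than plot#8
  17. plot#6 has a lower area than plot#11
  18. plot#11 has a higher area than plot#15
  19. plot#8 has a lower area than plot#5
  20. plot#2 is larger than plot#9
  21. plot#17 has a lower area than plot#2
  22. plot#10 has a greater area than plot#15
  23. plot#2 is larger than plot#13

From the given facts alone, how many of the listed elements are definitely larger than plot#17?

The elements the relations force above plot#17 are plot#15, plot#8, plot#10, plot#13, plot#14, plot#5, plot#9, plot#11, plot#2 — no chain reaches any other.
That is 9.

9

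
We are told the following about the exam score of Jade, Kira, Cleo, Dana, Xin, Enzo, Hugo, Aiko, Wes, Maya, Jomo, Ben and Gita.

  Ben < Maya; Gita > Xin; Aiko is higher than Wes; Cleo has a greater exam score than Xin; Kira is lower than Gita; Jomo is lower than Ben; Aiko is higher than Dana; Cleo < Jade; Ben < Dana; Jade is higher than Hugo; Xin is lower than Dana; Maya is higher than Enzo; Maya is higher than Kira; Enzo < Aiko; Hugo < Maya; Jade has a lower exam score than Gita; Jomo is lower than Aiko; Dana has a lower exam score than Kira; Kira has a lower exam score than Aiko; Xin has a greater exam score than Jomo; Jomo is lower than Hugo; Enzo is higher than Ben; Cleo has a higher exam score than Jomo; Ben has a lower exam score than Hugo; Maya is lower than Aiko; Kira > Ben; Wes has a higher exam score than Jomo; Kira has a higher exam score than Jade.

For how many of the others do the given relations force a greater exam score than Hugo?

5

The elements the relations force above Hugo are Jade, Kira, Gita, Maya, Aiko — no chain reaches any other.
That is 5.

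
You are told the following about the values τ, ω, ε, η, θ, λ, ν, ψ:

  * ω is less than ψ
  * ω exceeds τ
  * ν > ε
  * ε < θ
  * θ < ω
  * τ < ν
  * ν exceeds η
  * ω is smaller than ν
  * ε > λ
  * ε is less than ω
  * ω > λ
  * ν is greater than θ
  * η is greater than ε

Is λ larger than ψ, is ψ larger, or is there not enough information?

ψ

λ < ε and ε < θ give λ < θ.
With θ < ω: λ < ε < θ < ω.
With ω < ψ: λ < ε < θ < ω < ψ.
So ψ is larger.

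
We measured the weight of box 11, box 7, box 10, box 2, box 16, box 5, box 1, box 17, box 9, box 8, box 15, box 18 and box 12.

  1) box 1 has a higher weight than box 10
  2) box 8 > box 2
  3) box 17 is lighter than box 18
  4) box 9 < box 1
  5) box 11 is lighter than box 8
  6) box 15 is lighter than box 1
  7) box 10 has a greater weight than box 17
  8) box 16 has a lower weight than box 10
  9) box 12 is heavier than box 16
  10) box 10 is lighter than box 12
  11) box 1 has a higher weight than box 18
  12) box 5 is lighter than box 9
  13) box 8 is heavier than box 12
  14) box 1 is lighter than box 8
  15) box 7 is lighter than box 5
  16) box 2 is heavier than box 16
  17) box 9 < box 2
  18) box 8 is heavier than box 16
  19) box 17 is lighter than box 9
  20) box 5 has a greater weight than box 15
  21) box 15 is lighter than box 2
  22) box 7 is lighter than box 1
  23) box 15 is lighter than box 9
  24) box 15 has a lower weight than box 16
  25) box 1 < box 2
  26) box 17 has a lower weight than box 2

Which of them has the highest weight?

Chaining downward from box 8: directly below it, box 16, box 11, box 12, box 1, box 2; then box 15, box 7, box 17, box 10, box 9, box 18; then box 5.
That covers every other element, and nothing is given above box 8, so box 8 is the highest weight.

box 8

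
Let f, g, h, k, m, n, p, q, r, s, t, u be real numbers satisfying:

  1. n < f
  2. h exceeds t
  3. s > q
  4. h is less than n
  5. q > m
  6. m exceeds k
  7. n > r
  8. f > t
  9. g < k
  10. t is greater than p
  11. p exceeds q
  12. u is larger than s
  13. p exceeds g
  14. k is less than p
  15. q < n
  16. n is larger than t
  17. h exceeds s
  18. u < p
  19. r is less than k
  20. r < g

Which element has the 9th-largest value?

m

Chaining the given pairs: r < g < k < m < q < s < u < p < t < h < n < f.
The 9th largest is m.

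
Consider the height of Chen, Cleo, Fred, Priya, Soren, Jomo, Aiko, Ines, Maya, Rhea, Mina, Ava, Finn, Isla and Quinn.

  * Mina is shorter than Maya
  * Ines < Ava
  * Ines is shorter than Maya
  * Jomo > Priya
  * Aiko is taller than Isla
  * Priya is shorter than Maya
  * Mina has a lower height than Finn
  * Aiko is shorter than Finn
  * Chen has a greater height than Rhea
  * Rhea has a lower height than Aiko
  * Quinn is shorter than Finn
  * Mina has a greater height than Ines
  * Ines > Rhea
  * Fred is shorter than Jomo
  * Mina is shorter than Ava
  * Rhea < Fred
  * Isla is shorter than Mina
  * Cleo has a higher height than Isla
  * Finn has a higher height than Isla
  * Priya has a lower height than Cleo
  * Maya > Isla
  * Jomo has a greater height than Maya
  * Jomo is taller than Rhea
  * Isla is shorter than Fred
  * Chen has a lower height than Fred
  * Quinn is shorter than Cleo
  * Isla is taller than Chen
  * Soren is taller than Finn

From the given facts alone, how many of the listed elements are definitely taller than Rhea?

From Rhea the given relations immediately reach Ines, Chen, Aiko, Fred, Jomo.
From those, Isla, Mina, Ava, Finn, Maya — 10 in total.
From those, Cleo, Soren — 12 in total.
Nothing else is reachable above Rhea; 12 in all.

12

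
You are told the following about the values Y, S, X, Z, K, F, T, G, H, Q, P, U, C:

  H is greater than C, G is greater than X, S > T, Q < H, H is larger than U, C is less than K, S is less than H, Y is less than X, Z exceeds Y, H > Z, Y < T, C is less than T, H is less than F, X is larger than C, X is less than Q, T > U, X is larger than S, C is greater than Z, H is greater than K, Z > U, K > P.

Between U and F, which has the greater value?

F

U < Z and Z < C give U < C.
Then C < T extends the chain to T.
With T < S: U < Z < C < T < S.
With S < H: U < Z < C < T < S < H.
Then H < F extends the chain to F.
So U < F; F is the larger of the two.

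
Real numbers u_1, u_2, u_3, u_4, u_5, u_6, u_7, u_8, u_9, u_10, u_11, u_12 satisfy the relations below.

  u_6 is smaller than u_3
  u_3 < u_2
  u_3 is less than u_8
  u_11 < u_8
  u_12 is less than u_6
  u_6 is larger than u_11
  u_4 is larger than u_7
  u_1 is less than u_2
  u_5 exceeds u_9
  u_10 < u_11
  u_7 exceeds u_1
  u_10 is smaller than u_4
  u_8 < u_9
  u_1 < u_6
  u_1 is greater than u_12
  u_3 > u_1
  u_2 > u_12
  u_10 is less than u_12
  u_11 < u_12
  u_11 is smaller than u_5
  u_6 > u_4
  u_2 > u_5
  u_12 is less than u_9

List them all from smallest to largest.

u_10 < u_11 < u_12 < u_1 < u_7 < u_4 < u_6 < u_3 < u_8 < u_9 < u_5 < u_2

Nothing is placed below u_10, so it is least; from there u_10 < u_11; u_11 < u_12; u_12 < u_1; u_1 < u_7; u_7 < u_4; u_4 < u_6; u_6 < u_3; u_3 < u_8; u_8 < u_9; u_9 < u_5; u_5 < u_2, each given directly.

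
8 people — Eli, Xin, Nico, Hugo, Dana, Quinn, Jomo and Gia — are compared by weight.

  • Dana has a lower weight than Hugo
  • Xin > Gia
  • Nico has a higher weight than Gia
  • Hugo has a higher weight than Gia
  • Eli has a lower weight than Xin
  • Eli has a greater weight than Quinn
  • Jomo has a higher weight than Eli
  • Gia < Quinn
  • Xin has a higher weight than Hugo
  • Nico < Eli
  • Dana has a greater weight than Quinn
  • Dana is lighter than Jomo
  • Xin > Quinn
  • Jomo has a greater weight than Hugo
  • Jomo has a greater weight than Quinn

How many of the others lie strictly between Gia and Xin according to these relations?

The relations place Gia below Xin. An element lies strictly between them when it is forced above Gia and also forced below Xin.
Above Gia: {Quinn, Dana, Nico, Hugo, Eli, Jomo}. Below Xin: {Quinn, Dana, Nico, Hugo, Eli}.
Intersection: {Quinn, Dana, Nico, Hugo, Eli} — 5.

5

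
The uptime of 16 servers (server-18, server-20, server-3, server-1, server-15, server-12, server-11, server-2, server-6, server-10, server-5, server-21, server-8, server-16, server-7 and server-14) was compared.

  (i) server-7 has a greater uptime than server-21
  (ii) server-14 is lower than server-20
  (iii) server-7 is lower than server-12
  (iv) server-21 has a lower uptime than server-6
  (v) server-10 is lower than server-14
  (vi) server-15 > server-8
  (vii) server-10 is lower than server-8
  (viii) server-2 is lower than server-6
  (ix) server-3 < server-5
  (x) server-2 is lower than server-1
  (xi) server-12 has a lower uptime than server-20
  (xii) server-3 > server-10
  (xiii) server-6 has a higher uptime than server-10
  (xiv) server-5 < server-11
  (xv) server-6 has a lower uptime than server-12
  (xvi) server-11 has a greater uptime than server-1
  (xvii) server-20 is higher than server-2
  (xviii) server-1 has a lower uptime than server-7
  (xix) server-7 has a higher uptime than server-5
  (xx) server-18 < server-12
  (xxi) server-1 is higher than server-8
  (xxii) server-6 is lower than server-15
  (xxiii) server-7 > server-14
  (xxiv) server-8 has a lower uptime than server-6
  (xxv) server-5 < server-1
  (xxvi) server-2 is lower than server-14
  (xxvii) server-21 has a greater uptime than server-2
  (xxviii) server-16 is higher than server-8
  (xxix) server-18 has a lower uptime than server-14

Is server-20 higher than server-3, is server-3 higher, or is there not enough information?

server-3 < server-5 and server-5 < server-1 give server-3 < server-1.
With server-1 < server-7: server-3 < server-5 < server-1 < server-7.
With server-7 < server-12: server-3 < server-5 < server-1 < server-7 < server-12.
With server-12 < server-20: server-3 < server-5 < server-1 < server-7 < server-12 < server-20.
So server-20 is higher.

server-20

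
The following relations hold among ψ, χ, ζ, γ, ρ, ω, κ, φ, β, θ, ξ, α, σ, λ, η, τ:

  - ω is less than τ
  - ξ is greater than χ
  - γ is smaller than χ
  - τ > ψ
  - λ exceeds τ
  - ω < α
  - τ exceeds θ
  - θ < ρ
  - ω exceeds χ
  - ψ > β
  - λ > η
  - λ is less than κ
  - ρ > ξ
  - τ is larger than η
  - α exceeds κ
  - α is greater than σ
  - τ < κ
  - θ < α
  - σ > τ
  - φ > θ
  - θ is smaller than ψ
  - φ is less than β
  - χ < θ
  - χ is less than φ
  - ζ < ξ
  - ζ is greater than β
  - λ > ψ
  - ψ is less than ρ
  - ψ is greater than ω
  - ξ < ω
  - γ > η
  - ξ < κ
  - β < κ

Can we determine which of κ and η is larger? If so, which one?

η < γ < χ < θ < φ < β < ζ < ξ < ω < ψ < τ < λ < κ, by transitivity through γ, χ, θ, φ, β, ζ, ξ, ω, ψ, τ, λ.
So κ is larger.

κ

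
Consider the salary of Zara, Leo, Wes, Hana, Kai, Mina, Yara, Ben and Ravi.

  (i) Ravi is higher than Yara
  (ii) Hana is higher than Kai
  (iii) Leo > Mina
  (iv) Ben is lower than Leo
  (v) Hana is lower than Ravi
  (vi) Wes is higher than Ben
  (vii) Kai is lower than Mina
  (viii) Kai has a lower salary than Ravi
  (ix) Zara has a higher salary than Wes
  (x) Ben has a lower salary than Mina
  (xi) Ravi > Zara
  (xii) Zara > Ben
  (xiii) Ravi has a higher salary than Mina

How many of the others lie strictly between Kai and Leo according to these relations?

1

Chaining upward from Kai reaches: Mina, Hana, Ravi.
Chaining downward from Leo reaches: Ben, Mina.
Strictly between Kai and Leo are those in both lists: Mina — 1 element.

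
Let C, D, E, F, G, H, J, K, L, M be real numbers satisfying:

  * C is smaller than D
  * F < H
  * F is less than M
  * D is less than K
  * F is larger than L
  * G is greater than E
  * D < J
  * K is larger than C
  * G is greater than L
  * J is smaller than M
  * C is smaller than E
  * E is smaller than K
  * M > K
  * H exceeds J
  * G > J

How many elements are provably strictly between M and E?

The relations place E below M. An element lies strictly between them when it is forced above E and also forced below M.
Above E: {G, K}. Below M: {C, D, L, J, F, K}.
Intersection: {K} — 1.

1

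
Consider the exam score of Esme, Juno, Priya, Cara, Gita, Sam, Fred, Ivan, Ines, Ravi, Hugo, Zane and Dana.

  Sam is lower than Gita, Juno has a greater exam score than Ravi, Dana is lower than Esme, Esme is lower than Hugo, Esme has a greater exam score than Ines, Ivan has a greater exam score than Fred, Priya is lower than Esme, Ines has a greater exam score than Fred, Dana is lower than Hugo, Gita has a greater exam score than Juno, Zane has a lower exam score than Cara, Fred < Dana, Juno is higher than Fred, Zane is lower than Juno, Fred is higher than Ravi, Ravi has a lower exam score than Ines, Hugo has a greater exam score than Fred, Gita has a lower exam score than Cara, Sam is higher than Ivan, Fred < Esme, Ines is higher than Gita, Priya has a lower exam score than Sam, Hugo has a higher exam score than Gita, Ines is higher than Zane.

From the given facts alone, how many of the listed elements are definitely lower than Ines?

Directly below Ines: Ravi, Zane, Fred, Gita.
One step further: Sam, Juno (6 so far).
One step further: Priya, Ivan (8 so far).
Nothing else is reachable below Ines; 8 in all.

8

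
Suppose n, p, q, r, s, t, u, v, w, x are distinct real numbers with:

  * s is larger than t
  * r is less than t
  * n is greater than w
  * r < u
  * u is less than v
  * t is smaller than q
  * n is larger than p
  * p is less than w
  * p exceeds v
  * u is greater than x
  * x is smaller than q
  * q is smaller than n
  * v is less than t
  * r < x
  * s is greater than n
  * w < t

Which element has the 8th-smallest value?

The consecutive relations fix a unique order: r < x < u < v < p < w < t < q < n < s.
The 8th smallest is q.

q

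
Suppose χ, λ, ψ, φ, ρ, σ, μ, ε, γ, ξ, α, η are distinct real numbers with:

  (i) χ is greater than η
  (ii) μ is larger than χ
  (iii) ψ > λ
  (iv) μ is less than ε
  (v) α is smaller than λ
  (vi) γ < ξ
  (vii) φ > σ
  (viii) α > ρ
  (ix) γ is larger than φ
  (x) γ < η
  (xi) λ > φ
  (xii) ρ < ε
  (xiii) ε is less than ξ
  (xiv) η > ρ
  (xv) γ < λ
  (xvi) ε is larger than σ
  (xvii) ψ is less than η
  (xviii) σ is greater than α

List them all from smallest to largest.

ρ < α < σ < φ < γ < λ < ψ < η < χ < μ < ε < ξ

Nothing is placed below ρ, so it is least; from there ρ < α; α < σ; σ < φ; φ < γ; γ < λ; λ < ψ; ψ < η; η < χ; χ < μ; μ < ε; ε < ξ, each given directly.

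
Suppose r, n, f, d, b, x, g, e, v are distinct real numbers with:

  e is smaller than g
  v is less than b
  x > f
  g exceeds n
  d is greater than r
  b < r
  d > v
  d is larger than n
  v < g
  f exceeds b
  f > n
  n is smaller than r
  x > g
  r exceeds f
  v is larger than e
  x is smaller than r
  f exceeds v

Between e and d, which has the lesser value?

Following the relations from e: e < v < b < f < x < r < d.
So e < d; e is the smaller of the two.

e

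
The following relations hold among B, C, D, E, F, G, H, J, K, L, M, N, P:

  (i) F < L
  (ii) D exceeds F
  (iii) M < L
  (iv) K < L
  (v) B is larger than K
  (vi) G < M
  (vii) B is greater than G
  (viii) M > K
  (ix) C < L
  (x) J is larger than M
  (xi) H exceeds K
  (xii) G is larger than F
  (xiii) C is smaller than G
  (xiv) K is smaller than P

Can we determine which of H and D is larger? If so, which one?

undetermined

Following every chain through D: below D we get F.
H is not reached, and no chain runs the other way from H to D.
So the given relations leave the order of D and H undetermined.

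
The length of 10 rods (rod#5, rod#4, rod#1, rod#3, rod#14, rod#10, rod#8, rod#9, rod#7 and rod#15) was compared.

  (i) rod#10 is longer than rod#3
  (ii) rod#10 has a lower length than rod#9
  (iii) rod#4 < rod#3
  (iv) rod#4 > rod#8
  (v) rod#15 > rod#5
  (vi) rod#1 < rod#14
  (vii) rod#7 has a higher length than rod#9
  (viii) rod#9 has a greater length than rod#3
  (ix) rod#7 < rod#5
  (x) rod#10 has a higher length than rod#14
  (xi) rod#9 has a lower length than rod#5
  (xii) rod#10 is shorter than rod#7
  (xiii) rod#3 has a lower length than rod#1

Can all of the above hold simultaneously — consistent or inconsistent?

Every relation is compatible with rod#8 < rod#4 < rod#3 < rod#1 < rod#14 < rod#10 < rod#9 < rod#7 < rod#5 < rod#15; the set is consistent.

consistent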